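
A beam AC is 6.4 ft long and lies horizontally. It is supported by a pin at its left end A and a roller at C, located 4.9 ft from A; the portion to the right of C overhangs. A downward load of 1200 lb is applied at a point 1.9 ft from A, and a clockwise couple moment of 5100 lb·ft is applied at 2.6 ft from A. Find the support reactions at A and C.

A_x = 0, A_y = -306.1 lb, C_y = 1506 lb

Taking moments about A: C_y·4.9 − 1200·1.9 − 5100 = 0 → C_y = 7380/4.9 = 1506.12 ≈ 1506 lb.
ΣF_y = 0: A_y + 1506.12 − 1200 = 0 → A_y = -306.1 lb.
ΣF_x = 0: no horizontal applied forces, so A_x = 0.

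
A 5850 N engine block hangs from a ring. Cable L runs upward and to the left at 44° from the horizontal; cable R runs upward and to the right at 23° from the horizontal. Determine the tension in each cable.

T_L = 5850 N, T_R = 4572 N

ΣF_x = 0: −T_L·cos44° + T_R·cos23° = 0 → T_R = 0.781462·T_L.
ΣF_y = 0: T_L·sin44° + T_R·sin23° = 5850.
Substitute: T_L·(0.694658 + 0.781462·0.390731) = 5850 → T_L = 5850 N.
Then T_R = 0.781462 × 5850 = 4572 N.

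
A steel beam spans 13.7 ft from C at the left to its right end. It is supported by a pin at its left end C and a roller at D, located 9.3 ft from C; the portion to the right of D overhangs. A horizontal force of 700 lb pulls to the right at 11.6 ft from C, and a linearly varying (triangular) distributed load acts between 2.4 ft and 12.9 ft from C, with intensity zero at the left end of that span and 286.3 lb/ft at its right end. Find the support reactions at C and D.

Resultant of the triangular load: ½ × 286.3 × 10.5 = 1503.075 lb, acting at 9.4 ft from C (one-third of the span from the peak).
Taking moments about C: D_y·9.3 − (½·286.3·10.5)·9.4 = 0 → D_y = 14128.905/9.3 = 1519.24 ≈ 1519 lb.
ΣF_y = 0: C_y + 1519.24 − ½·286.3·10.5 = 0 → C_y = -16.16 lb.
ΣF_x = 0: C_x + 700 = 0 → C_x = -700.0 lb.

C_x = -700.0 lb, C_y = -16.16 lb, D_y = 1519 lb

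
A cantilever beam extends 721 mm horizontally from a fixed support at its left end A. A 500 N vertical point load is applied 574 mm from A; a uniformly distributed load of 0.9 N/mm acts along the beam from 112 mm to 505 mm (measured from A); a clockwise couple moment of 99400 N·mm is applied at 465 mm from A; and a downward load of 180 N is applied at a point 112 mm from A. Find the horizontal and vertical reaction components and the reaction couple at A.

A_x = 0, A_y = 1034 N, M_A = 515700 N·mm

Resultant of the distributed load: 0.9 × 393 = 353.7 N at 308.5 mm from A.
ΣF_x = 0: A_x = 0.
ΣF_y = 0: A_y − 500 − 0.9·393 − 180 = 0 → A_y = 1034 N.
ΣM about A: M_A − 500·574 − (0.9·393)·308.5 − 99400 − 180·112 = 0 → M_A = 515700 N·mm.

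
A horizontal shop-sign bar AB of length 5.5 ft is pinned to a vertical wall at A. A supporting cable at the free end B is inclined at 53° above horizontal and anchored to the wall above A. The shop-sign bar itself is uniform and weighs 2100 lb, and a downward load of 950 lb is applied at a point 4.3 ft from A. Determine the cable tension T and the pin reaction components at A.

T = 2245 lb, A_x = 1351 lb, A_y = 1257 lb

ΣM about A: T·sin53°·5.5 − 2100·2.75 − 950·4.3 = 0 → T = 9860/(5.5·0.798636) = 2244.74 ≈ 2245 lb.
ΣF_x = 0: A_x − T·cos53° = 0 → A_x = 2244.74 × 0.601815 = 1351 lb.
ΣF_y = 0: A_y + T·sin53° − 2100 − 950 = 0 → A_y = 3050 − 2244.74 × 0.798636 = 1257 lb.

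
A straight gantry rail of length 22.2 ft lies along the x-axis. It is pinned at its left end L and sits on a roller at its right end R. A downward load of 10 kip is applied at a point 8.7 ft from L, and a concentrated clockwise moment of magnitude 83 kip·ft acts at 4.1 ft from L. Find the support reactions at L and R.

L_x = 0, L_y = 2.342 kip, R_y = 7.658 kip

Taking moments about L: R_y·22.2 − 10·8.7 − 83 = 0 → R_y = 170/22.2 = 7.65766 ≈ 7.658 kip.
ΣF_y = 0: L_y + 7.65766 − 10 = 0 → L_y = 2.342 kip.
ΣF_x = 0: no horizontal applied forces, so L_x = 0.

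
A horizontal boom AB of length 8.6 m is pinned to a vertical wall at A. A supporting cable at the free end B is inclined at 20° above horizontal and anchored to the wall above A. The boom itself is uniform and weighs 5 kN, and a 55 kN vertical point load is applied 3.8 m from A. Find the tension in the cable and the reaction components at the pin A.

ΣM about A: T·sin20°·8.6 − 5·4.3 − 55·3.8 = 0 → T = 230.5/(8.6·0.34202) = 78.3648 ≈ 78.36 kN.
ΣF_x = 0: A_x − T·cos20° = 0 → A_x = 78.3648 × 0.939693 = 73.64 kN.
ΣF_y = 0: A_y + T·sin20° − 5 − 55 = 0 → A_y = 60 − 78.3648 × 0.34202 = 33.20 kN.

T = 78.36 kN, A_x = 73.64 kN, A_y = 33.20 kN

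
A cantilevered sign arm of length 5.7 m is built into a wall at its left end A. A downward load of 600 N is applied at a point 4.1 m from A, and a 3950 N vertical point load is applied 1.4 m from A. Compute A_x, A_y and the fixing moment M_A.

ΣF_x = 0: A_x = 0.
ΣF_y = 0: A_y − 600 − 3950 = 0 → A_y = 4550 N.
ΣM about A: M_A − 600·4.1 − 3950·1.4 = 0 → M_A = 7990 N·m.

A_x = 0, A_y = 4550 N, M_A = 7990 N·m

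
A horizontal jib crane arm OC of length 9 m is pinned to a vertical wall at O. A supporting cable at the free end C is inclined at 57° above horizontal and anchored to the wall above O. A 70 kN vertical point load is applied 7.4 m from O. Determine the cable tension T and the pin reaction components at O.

T = 68.63 kN, O_x = 37.38 kN, O_y = 12.44 kN

ΣM about O: T·sin57°·9 − 70·7.4 = 0 → T = 518/(9·0.838671) = 68.6271 ≈ 68.63 kN.
ΣF_x = 0: O_x − T·cos57° = 0 → O_x = 68.6271 × 0.544639 = 37.38 kN.
ΣF_y = 0: O_y + T·sin57° − 70 = 0 → O_y = 70 − 68.6271 × 0.838671 = 12.44 kN.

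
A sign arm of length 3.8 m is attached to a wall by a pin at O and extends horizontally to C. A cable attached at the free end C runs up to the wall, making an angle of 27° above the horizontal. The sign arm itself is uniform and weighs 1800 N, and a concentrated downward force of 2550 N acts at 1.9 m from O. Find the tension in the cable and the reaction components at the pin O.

T = 4791 N, O_x = 4269 N, O_y = 2175 N

ΣM about O: T·sin27°·3.8 − 1800·1.9 − 2550·1.9 = 0 → T = 8265/(3.8·0.45399) = 4790.85 ≈ 4791 N.
ΣF_x = 0: O_x − T·cos27° = 0 → O_x = 4790.85 × 0.891007 = 4269 N.
ΣF_y = 0: O_y + T·sin27° − 1800 − 2550 = 0 → O_y = 4350 − 4790.85 × 0.45399 = 2175 N.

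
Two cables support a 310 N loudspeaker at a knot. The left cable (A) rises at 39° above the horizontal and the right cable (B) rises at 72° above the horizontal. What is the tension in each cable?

ΣF_x = 0: −T_A·cos39° + T_B·cos72° = 0 → T_B = 2.5149·T_A.
ΣF_y = 0: T_A·sin39° + T_B·sin72° = 310.
Substitute: T_A·(0.62932 + 2.5149·0.951057) = 310 → T_A = 102.611 ≈ 102.6 N.
Then T_B = 2.5149 × 102.611 = 258.1 N.

T_A = 102.6 N, T_B = 258.1 N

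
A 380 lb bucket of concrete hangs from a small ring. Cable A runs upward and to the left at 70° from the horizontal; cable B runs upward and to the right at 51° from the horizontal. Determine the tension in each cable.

T_A = 279.0 lb, T_B = 151.6 lb

ΣF_x = 0: −T_A·cos70° + T_B·cos51° = 0 → T_B = 0.543475·T_A.
ΣF_y = 0: T_A·sin70° + T_B·sin51° = 380.
Substitute: T_A·(0.939693 + 0.543475·0.777146) = 380 → T_A = 278.991 ≈ 279.0 lb.
Then T_B = 0.543475 × 278.991 = 151.6 lb.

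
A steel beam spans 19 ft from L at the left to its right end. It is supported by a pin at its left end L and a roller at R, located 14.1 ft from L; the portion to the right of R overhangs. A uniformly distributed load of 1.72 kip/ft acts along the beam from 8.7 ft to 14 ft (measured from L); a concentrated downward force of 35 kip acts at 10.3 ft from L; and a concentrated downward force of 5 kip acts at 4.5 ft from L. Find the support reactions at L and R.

L_x = 0, L_y = 14.61 kip, R_y = 34.50 kip

Resultant of the distributed load: 1.72 × 5.3 = 9.116 kip at 11.35 ft from L.
Taking moments about L: R_y·14.1 − (1.72·5.3)·11.35 − 35·10.3 − 5·4.5 = 0 → R_y = 486.4666/14.1 = 34.5012 ≈ 34.50 kip.
ΣF_y = 0: L_y + 34.5012 − 1.72·5.3 − 35 − 5 = 0 → L_y = 14.61 kip.
ΣF_x = 0: no horizontal applied forces, so L_x = 0.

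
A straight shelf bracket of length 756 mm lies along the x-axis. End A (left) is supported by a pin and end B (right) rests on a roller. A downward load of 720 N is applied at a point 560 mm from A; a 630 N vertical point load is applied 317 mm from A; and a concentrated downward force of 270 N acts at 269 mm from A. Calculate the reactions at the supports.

Moments about A: B_y·756 − 720·560 − 630·317 − 270·269 = 0 → B_y = 675540/756 = 893.571 ≈ 893.6 N.
ΣF_y = 0: A_y + 893.571 − 720 − 630 − 270 = 0 → A_y = 726.4 N.
ΣF_x = 0: no horizontal applied forces, so A_x = 0.

A_x = 0, A_y = 726.4 N, B_y = 893.6 N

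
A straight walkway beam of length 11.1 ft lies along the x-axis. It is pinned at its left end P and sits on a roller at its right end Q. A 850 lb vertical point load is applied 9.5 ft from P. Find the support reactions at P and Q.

P_x = 0, P_y = 122.5 lb, Q_y = 727.5 lb

Taking moments about P: Q_y·11.1 − 850·9.5 = 0 → Q_y = 8075/11.1 = 727.477 ≈ 727.5 lb.
ΣF_y = 0: P_y + 727.477 − 850 = 0 → P_y = 122.5 lb.
ΣF_x = 0: no horizontal applied forces, so P_x = 0.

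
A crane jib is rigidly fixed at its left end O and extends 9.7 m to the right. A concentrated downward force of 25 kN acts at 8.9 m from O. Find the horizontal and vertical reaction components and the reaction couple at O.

ΣF_x = 0: O_x = 0.
ΣF_y = 0: O_y − 25 = 0 → O_y = 25.00 kN.
ΣM about O: M_O − 25·8.9 = 0 → M_O = 222.5 kN·m.

O_x = 0, O_y = 25.00 kN, M_O = 222.5 kN·m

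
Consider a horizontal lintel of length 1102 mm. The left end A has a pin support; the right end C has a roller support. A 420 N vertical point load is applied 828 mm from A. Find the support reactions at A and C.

Moments about A: C_y·1102 − 420·828 = 0 → C_y = 347760/1102 = 315.572 ≈ 315.6 N.
ΣF_y = 0: A_y + 315.572 − 420 = 0 → A_y = 104.4 N.
ΣF_x = 0: no horizontal applied forces, so A_x = 0.

A_x = 0, A_y = 104.4 N, C_y = 315.6 N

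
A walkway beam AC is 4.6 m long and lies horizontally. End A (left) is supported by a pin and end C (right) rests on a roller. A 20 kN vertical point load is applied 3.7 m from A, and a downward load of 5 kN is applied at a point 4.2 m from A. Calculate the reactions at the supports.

A_x = 0, A_y = 4.348 kN, C_y = 20.65 kN

ΣM about A: C_y·4.6 − 20·3.7 − 5·4.2 = 0 → C_y = 95/4.6 = 20.6522 ≈ 20.65 kN.
ΣF_y = 0: A_y + 20.6522 − 20 − 5 = 0 → A_y = 4.348 kN.
ΣF_x = 0: no horizontal applied forces, so A_x = 0.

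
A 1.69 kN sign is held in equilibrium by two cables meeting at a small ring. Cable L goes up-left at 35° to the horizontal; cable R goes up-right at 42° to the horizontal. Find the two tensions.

T_L = 1.289 kN, T_R = 1.421 kN

ΣF_x = 0: −T_L·cos35° + T_R·cos42° = 0 → T_R = 1.10228·T_L.
ΣF_y = 0: T_L·sin35° + T_R·sin42° = 1.69.
Substitute: T_L·(0.573576 + 1.10228·0.669131) = 1.69 → T_L = 1.28895 ≈ 1.289 kN.
Then T_R = 1.10228 × 1.28895 = 1.421 kN.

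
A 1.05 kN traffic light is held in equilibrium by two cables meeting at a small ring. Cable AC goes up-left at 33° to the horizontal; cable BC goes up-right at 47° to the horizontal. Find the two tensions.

ΣF_x = 0: −T_AC·cos33° + T_BC·cos47° = 0 → T_BC = 1.22973·T_AC.
ΣF_y = 0: T_AC·sin33° + T_BC·sin47° = 1.05.
Substitute: T_AC·(0.544639 + 1.22973·0.731354) = 1.05 → T_AC = 0.727143 ≈ 0.7271 kN.
Then T_BC = 1.22973 × 0.727143 = 0.8942 kN.

T_AC = 0.7271 kN, T_BC = 0.8942 kN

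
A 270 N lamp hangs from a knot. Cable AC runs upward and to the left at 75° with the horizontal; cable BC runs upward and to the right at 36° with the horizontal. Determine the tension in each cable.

T_AC = 234.0 N, T_BC = 74.85 N

ΣF_x = 0: −T_AC·cos75° + T_BC·cos36° = 0 → T_BC = 0.319918·T_AC.
ΣF_y = 0: T_AC·sin75° + T_BC·sin36° = 270.
Substitute: T_AC·(0.965926 + 0.319918·0.587785) = 270 → T_AC = 233.975 ≈ 234.0 N.
Then T_BC = 0.319918 × 233.975 = 74.85 N.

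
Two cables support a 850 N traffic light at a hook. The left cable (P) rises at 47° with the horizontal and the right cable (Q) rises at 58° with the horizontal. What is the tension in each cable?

T_P = 466.3 N, T_Q = 600.1 N

ΣF_x = 0: −T_P·cos47° + T_Q·cos58° = 0 → T_Q = 1.28699·T_P.
ΣF_y = 0: T_P·sin47° + T_Q·sin58° = 850.
Substitute: T_P·(0.731354 + 1.28699·0.848048) = 850 → T_P = 466.32 ≈ 466.3 N.
Then T_Q = 1.28699 × 466.32 = 600.1 N.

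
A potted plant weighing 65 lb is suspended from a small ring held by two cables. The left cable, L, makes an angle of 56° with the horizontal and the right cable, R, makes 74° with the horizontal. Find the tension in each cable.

T_L = 23.39 lb, T_R = 47.45 lb

ΣF_x = 0: −T_L·cos56° + T_R·cos74° = 0 → T_R = 2.02873·T_L.
ΣF_y = 0: T_L·sin56° + T_R·sin74° = 65.
Substitute: T_L·(0.829038 + 2.02873·0.961262) = 65 → T_L = 23.3882 ≈ 23.39 lb.
Then T_R = 2.02873 × 23.3882 = 47.45 lb.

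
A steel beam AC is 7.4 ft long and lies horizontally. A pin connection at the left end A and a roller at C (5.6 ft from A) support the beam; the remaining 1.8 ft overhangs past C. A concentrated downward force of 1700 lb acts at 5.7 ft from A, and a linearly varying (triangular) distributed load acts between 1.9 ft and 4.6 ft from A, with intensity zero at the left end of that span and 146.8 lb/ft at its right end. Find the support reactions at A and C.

A_x = 0, A_y = 36.88 lb, C_y = 1861 lb

Resultant of the triangular load: ½ × 146.8 × 2.7 = 198.18 lb, acting at 3.7 ft from A (one-third of the span from the peak).
ΣM about A: C_y·5.6 − 1700·5.7 − (½·146.8·2.7)·3.7 = 0 → C_y = 10423.266/5.6 = 1861.3 ≈ 1861 lb.
ΣF_y = 0: A_y + 1861.3 − 1700 − ½·146.8·2.7 = 0 → A_y = 36.88 lb.
ΣF_x = 0: no horizontal applied forces, so A_x = 0.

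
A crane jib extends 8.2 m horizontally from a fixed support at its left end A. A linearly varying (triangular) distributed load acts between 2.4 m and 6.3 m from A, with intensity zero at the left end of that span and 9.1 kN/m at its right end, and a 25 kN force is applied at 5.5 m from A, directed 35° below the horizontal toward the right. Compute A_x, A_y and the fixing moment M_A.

Resultant of the triangular load: ½ × 9.1 × 3.9 = 17.745 kN, acting at 5 m from A (one-third of the span from the peak).
ΣF_x = 0: A_x + 25·cos35° = 0 → A_x = -20.48 kN.
ΣF_y = 0: A_y − ½·9.1·3.9 − 25·sin35° = 0 → A_y = 32.08 kN.
ΣM about A: M_A − (½·9.1·3.9)·5 − 25·sin35°·5.5 = 0 → M_A = 167.6 kN·m.

A_x = -20.48 kN, A_y = 32.08 kN, M_A = 167.6 kN·m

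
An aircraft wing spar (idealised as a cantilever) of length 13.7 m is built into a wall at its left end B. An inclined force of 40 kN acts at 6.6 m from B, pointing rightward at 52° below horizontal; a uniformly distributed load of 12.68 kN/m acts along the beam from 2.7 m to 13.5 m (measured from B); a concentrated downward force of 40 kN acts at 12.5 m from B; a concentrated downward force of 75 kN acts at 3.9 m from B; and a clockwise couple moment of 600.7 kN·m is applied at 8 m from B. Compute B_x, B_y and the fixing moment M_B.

Resultant of the distributed load: 12.68 × 10.8 = 136.944 kN at 8.1 m from B.
ΣF_x = 0: B_x + 40·cos52° = 0 → B_x = -24.63 kN.
ΣF_y = 0: B_y − 40·sin52° − 12.68·10.8 − 40 − 75 = 0 → B_y = 283.5 kN.
ΣM about B: M_B − 40·sin52°·6.6 − (12.68·10.8)·8.1 − 40·12.5 − 75·3.9 − 600.7 = 0 → M_B = 2710 kN·m.

B_x = -24.63 kN, B_y = 283.5 kN, M_B = 2710 kN·m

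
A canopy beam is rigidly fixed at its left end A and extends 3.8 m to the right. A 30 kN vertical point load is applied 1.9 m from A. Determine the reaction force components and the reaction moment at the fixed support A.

A_x = 0, A_y = 30.00 kN, M_A = 57.00 kN·m

ΣF_x = 0: A_x = 0.
ΣF_y = 0: A_y − 30 = 0 → A_y = 30.00 kN.
ΣM about A: M_A − 30·1.9 = 0 → M_A = 57.00 kN·m.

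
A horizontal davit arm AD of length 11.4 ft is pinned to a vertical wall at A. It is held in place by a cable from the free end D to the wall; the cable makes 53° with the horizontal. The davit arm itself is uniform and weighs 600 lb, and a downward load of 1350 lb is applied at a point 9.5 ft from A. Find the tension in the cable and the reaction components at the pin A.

ΣM about A: T·sin53°·11.4 − 600·5.7 − 1350·9.5 = 0 → T = 16245/(11.4·0.798636) = 1784.29 ≈ 1784 lb.
ΣF_x = 0: A_x − T·cos53° = 0 → A_x = 1784.29 × 0.601815 = 1074 lb.
ΣF_y = 0: A_y + T·sin53° − 600 − 1350 = 0 → A_y = 1950 − 1784.29 × 0.798636 = 525.0 lb.

T = 1784 lb, A_x = 1074 lb, A_y = 525.0 lb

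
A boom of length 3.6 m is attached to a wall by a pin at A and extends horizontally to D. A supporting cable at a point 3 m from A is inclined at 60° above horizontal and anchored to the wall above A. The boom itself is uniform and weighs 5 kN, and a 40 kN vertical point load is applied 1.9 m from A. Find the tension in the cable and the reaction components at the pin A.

T = 32.72 kN, A_x = 16.36 kN, A_y = 16.67 kN

ΣM about A: T·sin60°·3 − 5·1.8 − 40·1.9 = 0 → T = 85/(3·0.866025) = 32.7165 ≈ 32.72 kN.
ΣF_x = 0: A_x − T·cos60° = 0 → A_x = 32.7165 × 0.5 = 16.36 kN.
ΣF_y = 0: A_y + T·sin60° − 5 − 40 = 0 → A_y = 45 − 32.7165 × 0.866025 = 16.67 kN.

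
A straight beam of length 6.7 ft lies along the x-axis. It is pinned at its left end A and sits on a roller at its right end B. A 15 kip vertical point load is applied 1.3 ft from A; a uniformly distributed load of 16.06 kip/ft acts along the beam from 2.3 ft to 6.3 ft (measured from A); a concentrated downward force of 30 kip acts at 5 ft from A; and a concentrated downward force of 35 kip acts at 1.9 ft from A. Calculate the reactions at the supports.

Resultant of the distributed load: 16.06 × 4 = 64.24 kip at 4.3 ft from A.
Taking moments about A: B_y·6.7 − 15·1.3 − (16.06·4)·4.3 − 30·5 − 35·1.9 = 0 → B_y = 512.232/6.7 = 76.4525 ≈ 76.45 kip.
ΣF_y = 0: A_y + 76.4525 − 15 − 16.06·4 − 30 − 35 = 0 → A_y = 67.79 kip.
ΣF_x = 0: no horizontal applied forces, so A_x = 0.

A_x = 0, A_y = 67.79 kip, B_y = 76.45 kip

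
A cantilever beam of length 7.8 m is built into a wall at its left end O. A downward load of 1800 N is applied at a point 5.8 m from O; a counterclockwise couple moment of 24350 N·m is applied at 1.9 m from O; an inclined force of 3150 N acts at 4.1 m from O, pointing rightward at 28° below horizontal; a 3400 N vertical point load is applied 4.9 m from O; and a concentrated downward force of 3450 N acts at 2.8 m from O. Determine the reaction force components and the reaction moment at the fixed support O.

O_x = -2781 N, O_y = 10130 N, M_O = 18470 N·m

ΣF_x = 0: O_x + 3150·cos28° = 0 → O_x = -2781 N.
ΣF_y = 0: O_y − 1800 − 3150·sin28° − 3400 − 3450 = 0 → O_y = 10130 N.
ΣM about O: M_O − 1800·5.8 + 24350 − 3150·sin28°·4.1 − 3400·4.9 − 3450·2.8 = 0 → M_O = 18470 N·m.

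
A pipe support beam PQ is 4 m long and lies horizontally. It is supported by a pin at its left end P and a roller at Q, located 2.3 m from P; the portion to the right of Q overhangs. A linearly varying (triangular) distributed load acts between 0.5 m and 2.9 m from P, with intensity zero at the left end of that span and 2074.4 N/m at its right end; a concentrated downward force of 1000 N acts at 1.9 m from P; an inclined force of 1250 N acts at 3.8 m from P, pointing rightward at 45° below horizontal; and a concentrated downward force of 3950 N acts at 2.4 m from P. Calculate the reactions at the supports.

P_x = -883.9 N, P_y = -357.8 N, Q_y = 8681 N

Resultant of the triangular load: ½ × 2074.4 × 2.4 = 2489.28 N, acting at 2.1 m from P (one-third of the span from the peak).
Moments about P: Q_y·2.3 − (½·2074.4·2.4)·2.1 − 1000·1.9 − 1250·sin45°·3.8 − 3950·2.4 = 0 → Q_y = 19966.2/2.3 = 8680.96 ≈ 8681 N.
ΣF_y = 0: P_y + 8680.96 − ½·2074.4·2.4 − 1000 − 1250·sin45° − 3950 = 0 → P_y = -357.8 N.
ΣF_x = 0: P_x + 1250·cos45° = 0 → P_x = -883.9 N.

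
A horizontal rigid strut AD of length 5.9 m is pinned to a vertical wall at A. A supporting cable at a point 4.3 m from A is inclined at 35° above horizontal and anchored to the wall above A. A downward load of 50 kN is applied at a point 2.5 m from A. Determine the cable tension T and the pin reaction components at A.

ΣM about A: T·sin35°·4.3 − 50·2.5 = 0 → T = 125/(4.3·0.573576) = 50.6816 ≈ 50.68 kN.
ΣF_x = 0: A_x − T·cos35° = 0 → A_x = 50.6816 × 0.819152 = 41.52 kN.
ΣF_y = 0: A_y + T·sin35° − 50 = 0 → A_y = 50 − 50.6816 × 0.573576 = 20.93 kN.

T = 50.68 kN, A_x = 41.52 kN, A_y = 20.93 kN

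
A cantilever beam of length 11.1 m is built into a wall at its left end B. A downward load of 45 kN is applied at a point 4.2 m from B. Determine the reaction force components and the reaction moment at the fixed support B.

ΣF_x = 0: B_x = 0.
ΣF_y = 0: B_y − 45 = 0 → B_y = 45.00 kN.
ΣM about B: M_B − 45·4.2 = 0 → M_B = 189.0 kN·m.

B_x = 0, B_y = 45.00 kN, M_B = 189.0 kN·m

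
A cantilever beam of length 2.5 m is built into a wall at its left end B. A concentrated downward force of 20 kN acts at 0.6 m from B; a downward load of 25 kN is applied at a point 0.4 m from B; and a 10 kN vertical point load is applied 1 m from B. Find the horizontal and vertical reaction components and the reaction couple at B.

ΣF_x = 0: B_x = 0.
ΣF_y = 0: B_y − 20 − 25 − 10 = 0 → B_y = 55.00 kN.
ΣM about B: M_B − 20·0.6 − 25·0.4 − 10·1 = 0 → M_B = 32.00 kN·m.

B_x = 0, B_y = 55.00 kN, M_B = 32.00 kN·m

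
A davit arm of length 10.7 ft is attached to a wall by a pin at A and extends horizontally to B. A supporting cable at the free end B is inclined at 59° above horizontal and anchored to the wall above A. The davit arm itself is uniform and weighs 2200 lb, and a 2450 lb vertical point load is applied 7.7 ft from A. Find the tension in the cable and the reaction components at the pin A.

ΣM about A: T·sin59°·10.7 − 2200·5.35 − 2450·7.7 = 0 → T = 30635/(10.7·0.857167) = 3340.17 ≈ 3340 lb.
ΣF_x = 0: A_x − T·cos59° = 0 → A_x = 3340.17 × 0.515038 = 1720 lb.
ΣF_y = 0: A_y + T·sin59° − 2200 − 2450 = 0 → A_y = 4650 − 3340.17 × 0.857167 = 1787 lb.

T = 3340 lb, A_x = 1720 lb, A_y = 1787 lb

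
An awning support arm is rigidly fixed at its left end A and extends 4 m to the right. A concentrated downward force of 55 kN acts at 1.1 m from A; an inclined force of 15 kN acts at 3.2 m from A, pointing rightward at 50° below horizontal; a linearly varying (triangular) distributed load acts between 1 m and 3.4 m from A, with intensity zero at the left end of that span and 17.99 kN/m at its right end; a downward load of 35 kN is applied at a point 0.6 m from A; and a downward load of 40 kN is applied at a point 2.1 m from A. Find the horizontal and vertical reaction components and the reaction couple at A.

Resultant of the triangular load: ½ × 17.99 × 2.4 = 21.588 kN, acting at 2.6 m from A (one-third of the span from the peak).
ΣF_x = 0: A_x + 15·cos50° = 0 → A_x = -9.642 kN.
ΣF_y = 0: A_y − 55 − 15·sin50° − ½·17.99·2.4 − 35 − 40 = 0 → A_y = 163.1 kN.
ΣM about A: M_A − 55·1.1 − 15·sin50°·3.2 − (½·17.99·2.4)·2.6 − 35·0.6 − 40·2.1 = 0 → M_A = 258.4 kN·m.

A_x = -9.642 kN, A_y = 163.1 kN, M_A = 258.4 kN·m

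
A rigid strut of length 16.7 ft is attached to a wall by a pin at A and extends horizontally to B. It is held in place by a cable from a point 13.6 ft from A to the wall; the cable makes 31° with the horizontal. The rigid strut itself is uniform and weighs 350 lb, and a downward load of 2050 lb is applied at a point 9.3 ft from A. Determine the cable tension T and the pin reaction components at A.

ΣM about A: T·sin31°·13.6 − 350·8.35 − 2050·9.3 = 0 → T = 21987.5/(13.6·0.515038) = 3139.05 ≈ 3139 lb.
ΣF_x = 0: A_x − T·cos31° = 0 → A_x = 3139.05 × 0.857167 = 2691 lb.
ΣF_y = 0: A_y + T·sin31° − 350 − 2050 = 0 → A_y = 2400 − 3139.05 × 0.515038 = 783.3 lb.

T = 3139 lb, A_x = 2691 lb, A_y = 783.3 lb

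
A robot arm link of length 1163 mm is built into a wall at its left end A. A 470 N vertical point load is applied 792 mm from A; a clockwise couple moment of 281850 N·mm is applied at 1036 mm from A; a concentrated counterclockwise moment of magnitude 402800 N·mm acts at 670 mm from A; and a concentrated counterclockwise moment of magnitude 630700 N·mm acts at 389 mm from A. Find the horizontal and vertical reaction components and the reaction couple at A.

A_x = 0, A_y = 470.0 N, M_A = -379400 N·mm

ΣF_x = 0: A_x = 0.
ΣF_y = 0: A_y − 470 = 0 → A_y = 470.0 N.
ΣM about A: M_A − 470·792 − 281850 + 402800 + 630700 = 0 → M_A = -379400 N·mm.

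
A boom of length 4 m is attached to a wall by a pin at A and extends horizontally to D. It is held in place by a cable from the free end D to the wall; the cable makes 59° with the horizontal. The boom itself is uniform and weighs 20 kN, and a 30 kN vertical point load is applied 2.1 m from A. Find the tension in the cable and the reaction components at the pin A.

ΣM about A: T·sin59°·4 − 20·2 − 30·2.1 = 0 → T = 103/(4·0.857167) = 30.0408 ≈ 30.04 kN.
ΣF_x = 0: A_x − T·cos59° = 0 → A_x = 30.0408 × 0.515038 = 15.47 kN.
ΣF_y = 0: A_y + T·sin59° − 20 − 30 = 0 → A_y = 50 − 30.0408 × 0.857167 = 24.25 kN.

T = 30.04 kN, A_x = 15.47 kN, A_y = 24.25 kN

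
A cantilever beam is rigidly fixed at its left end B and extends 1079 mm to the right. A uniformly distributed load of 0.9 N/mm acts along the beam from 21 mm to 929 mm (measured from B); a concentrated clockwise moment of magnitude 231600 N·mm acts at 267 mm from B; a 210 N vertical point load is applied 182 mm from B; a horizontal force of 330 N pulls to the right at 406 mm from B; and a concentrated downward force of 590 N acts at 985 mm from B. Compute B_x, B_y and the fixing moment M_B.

Resultant of the distributed load: 0.9 × 908 = 817.2 N at 475 mm from B.
ΣF_x = 0: B_x + 330 = 0 → B_x = -330.0 N.
ΣF_y = 0: B_y − 0.9·908 − 210 − 590 = 0 → B_y = 1617 N.
ΣM about B: M_B − (0.9·908)·475 − 231600 − 210·182 − 590·985 = 0 → M_B = 1239000 N·mm.

B_x = -330.0 N, B_y = 1617 N, M_B = 1239000 N·mm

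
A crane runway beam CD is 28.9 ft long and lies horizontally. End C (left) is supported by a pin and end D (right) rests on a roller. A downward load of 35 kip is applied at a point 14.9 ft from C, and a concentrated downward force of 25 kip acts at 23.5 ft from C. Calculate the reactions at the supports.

Taking moments about C: D_y·28.9 − 35·14.9 − 25·23.5 = 0 → D_y = 1109/28.9 = 38.3737 ≈ 38.37 kip.
ΣF_y = 0: C_y + 38.3737 − 35 − 25 = 0 → C_y = 21.63 kip.
ΣF_x = 0: no horizontal applied forces, so C_x = 0.

C_x = 0, C_y = 21.63 kip, D_y = 38.37 kip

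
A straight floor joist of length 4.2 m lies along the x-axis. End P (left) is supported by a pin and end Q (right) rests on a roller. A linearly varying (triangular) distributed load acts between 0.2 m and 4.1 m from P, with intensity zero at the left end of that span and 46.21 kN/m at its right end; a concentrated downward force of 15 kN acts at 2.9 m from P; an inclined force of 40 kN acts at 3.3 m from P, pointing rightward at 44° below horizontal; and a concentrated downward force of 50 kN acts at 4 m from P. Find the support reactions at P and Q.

P_x = -28.77 kN, P_y = 43.01 kN, Q_y = 139.9 kN

Resultant of the triangular load: ½ × 46.21 × 3.9 = 90.1095 kN, acting at 2.8 m from P (one-third of the span from the peak).
ΣM about P: Q_y·4.2 − (½·46.21·3.9)·2.8 − 15·2.9 − 40·sin44°·3.3 − 50·4 = 0 → Q_y = 587.502/4.2 = 139.881 ≈ 139.9 kN.
ΣF_y = 0: P_y + 139.881 − ½·46.21·3.9 − 15 − 40·sin44° − 50 = 0 → P_y = 43.01 kN.
ΣF_x = 0: P_x + 40·cos44° = 0 → P_x = -28.77 kN.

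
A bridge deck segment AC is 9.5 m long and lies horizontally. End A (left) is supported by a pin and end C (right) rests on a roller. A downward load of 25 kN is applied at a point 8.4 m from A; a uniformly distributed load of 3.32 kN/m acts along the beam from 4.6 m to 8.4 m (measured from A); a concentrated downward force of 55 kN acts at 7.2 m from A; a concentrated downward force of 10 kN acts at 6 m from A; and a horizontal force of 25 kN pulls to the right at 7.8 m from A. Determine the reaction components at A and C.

A_x = -25.00 kN, A_y = 23.88 kN, C_y = 78.74 kN

Resultant of the distributed load: 3.32 × 3.8 = 12.616 kN at 6.5 m from A.
ΣM about A: C_y·9.5 − 25·8.4 − (3.32·3.8)·6.5 − 55·7.2 − 10·6 = 0 → C_y = 748.004/9.5 = 78.7373 ≈ 78.74 kN.
ΣF_y = 0: A_y + 78.7373 − 25 − 3.32·3.8 − 55 − 10 = 0 → A_y = 23.88 kN.
ΣF_x = 0: A_x + 25 = 0 → A_x = -25.00 kN.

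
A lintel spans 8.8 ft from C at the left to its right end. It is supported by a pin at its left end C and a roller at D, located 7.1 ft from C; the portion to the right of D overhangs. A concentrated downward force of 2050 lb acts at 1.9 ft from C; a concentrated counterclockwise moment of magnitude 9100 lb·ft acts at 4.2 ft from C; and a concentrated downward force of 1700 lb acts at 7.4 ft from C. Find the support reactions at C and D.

Taking moments about C: D_y·7.1 − 2050·1.9 + 9100 − 1700·7.4 = 0 → D_y = 7375/7.1 = 1038.73 ≈ 1039 lb.
ΣF_y = 0: C_y + 1038.73 − 2050 − 1700 = 0 → C_y = 2711 lb.
ΣF_x = 0: no horizontal applied forces, so C_x = 0.

C_x = 0, C_y = 2711 lb, D_y = 1039 lb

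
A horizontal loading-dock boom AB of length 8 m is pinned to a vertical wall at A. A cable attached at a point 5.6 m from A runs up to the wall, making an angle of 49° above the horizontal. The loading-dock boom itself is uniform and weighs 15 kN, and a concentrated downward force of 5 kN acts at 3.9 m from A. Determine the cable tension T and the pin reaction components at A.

ΣM about A: T·sin49°·5.6 − 15·4 − 5·3.9 = 0 → T = 79.5/(5.6·0.75471) = 18.8104 ≈ 18.81 kN.
ΣF_x = 0: A_x − T·cos49° = 0 → A_x = 18.8104 × 0.656059 = 12.34 kN.
ΣF_y = 0: A_y + T·sin49° − 15 − 5 = 0 → A_y = 20 − 18.8104 × 0.75471 = 5.804 kN.

T = 18.81 kN, A_x = 12.34 kN, A_y = 5.804 kN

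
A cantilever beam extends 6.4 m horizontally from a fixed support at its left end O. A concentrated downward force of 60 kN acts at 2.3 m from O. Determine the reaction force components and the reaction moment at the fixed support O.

O_x = 0, O_y = 60.00 kN, M_O = 138.0 kN·m

ΣF_x = 0: O_x = 0.
ΣF_y = 0: O_y − 60 = 0 → O_y = 60.00 kN.
ΣM about O: M_O − 60·2.3 = 0 → M_O = 138.0 kN·m.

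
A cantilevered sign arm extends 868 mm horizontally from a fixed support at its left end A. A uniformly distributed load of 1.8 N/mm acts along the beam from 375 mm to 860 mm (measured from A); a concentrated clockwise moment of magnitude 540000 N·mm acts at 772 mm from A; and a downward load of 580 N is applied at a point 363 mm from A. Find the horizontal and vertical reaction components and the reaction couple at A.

Resultant of the distributed load: 1.8 × 485 = 873 N at 617.5 mm from A.
ΣF_x = 0: A_x = 0.
ΣF_y = 0: A_y − 1.8·485 − 580 = 0 → A_y = 1453 N.
ΣM about A: M_A − (1.8·485)·617.5 − 540000 − 580·363 = 0 → M_A = 1290000 N·mm.

A_x = 0, A_y = 1453 N, M_A = 1290000 N·mm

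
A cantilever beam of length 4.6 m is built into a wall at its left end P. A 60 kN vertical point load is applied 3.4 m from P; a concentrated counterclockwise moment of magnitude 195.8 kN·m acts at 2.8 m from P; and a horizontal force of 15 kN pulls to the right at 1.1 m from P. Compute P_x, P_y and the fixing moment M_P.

P_x = -15.00 kN, P_y = 60.00 kN, M_P = 8.200 kN·m

ΣF_x = 0: P_x + 15 = 0 → P_x = -15.00 kN.
ΣF_y = 0: P_y − 60 = 0 → P_y = 60.00 kN.
ΣM about P: M_P − 60·3.4 + 195.8 = 0 → M_P = 8.200 kN·m.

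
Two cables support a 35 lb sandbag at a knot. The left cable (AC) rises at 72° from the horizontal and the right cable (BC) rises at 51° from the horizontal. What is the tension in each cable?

ΣF_x = 0: −T_AC·cos72° + T_BC·cos51° = 0 → T_BC = 0.491033·T_AC.
ΣF_y = 0: T_AC·sin72° + T_BC·sin51° = 35.
Substitute: T_AC·(0.951057 + 0.491033·0.777146) = 35 → T_AC = 26.2632 ≈ 26.26 lb.
Then T_BC = 0.491033 × 26.2632 = 12.90 lb.

T_AC = 26.26 lb, T_BC = 12.90 lb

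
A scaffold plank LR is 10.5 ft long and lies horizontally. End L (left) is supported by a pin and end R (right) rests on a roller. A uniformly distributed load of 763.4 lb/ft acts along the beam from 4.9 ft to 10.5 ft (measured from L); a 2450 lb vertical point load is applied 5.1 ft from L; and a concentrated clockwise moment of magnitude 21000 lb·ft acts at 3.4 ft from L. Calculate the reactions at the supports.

L_x = 0, L_y = 400.0 lb, R_y = 6325 lb

Resultant of the distributed load: 763.4 × 5.6 = 4275.04 lb at 7.7 ft from L.
Taking moments about L: R_y·10.5 − (763.4·5.6)·7.7 − 2450·5.1 − 21000 = 0 → R_y = 66412.808/10.5 = 6325.03 ≈ 6325 lb.
ΣF_y = 0: L_y + 6325.03 − 763.4·5.6 − 2450 = 0 → L_y = 400.0 lb.
ΣF_x = 0: no horizontal applied forces, so L_x = 0.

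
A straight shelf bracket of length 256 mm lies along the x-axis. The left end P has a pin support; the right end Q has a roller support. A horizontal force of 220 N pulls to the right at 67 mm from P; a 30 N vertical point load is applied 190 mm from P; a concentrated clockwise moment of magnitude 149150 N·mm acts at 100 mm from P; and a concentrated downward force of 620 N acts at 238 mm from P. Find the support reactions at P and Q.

P_x = -220.0 N, P_y = -531.3 N, Q_y = 1181 N

Taking moments about P: Q_y·256 − 30·190 − 149150 − 620·238 = 0 → Q_y = 302410/256 = 1181.29 ≈ 1181 N.
ΣF_y = 0: P_y + 1181.29 − 30 − 620 = 0 → P_y = -531.3 N.
ΣF_x = 0: P_x + 220 = 0 → P_x = -220.0 N.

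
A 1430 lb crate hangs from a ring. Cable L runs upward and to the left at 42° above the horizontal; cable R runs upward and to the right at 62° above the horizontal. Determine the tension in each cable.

T_L = 691.9 lb, T_R = 1095 lb

ΣF_x = 0: −T_L·cos42° + T_R·cos62° = 0 → T_R = 1.58294·T_L.
ΣF_y = 0: T_L·sin42° + T_R·sin62° = 1430.
Substitute: T_L·(0.669131 + 1.58294·0.882948) = 1430 → T_L = 691.896 ≈ 691.9 lb.
Then T_R = 1.58294 × 691.896 = 1095 lb.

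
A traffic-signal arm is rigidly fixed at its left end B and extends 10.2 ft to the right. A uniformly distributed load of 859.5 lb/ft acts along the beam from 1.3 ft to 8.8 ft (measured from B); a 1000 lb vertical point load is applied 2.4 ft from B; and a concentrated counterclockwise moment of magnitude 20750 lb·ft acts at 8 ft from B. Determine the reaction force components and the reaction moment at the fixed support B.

Resultant of the distributed load: 859.5 × 7.5 = 6446.25 lb at 5.05 ft from B.
ΣF_x = 0: B_x = 0.
ΣF_y = 0: B_y − 859.5·7.5 − 1000 = 0 → B_y = 7446 lb.
ΣM about B: M_B − (859.5·7.5)·5.05 − 1000·2.4 + 20750 = 0 → M_B = 14200 lb·ft.

B_x = 0, B_y = 7446 lb, M_B = 14200 lb·ft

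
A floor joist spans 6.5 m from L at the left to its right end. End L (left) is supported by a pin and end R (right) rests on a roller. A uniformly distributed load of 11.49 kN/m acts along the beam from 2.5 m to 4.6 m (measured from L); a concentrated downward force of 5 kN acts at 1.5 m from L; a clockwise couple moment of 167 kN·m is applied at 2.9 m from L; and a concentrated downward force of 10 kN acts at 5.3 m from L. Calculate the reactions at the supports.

Resultant of the distributed load: 11.49 × 2.1 = 24.129 kN at 3.55 m from L.
ΣM about L: R_y·6.5 − (11.49·2.1)·3.55 − 5·1.5 − 167 − 10·5.3 = 0 → R_y = 313.15795/6.5 = 48.1781 ≈ 48.18 kN.
ΣF_y = 0: L_y + 48.1781 − 11.49·2.1 − 5 − 10 = 0 → L_y = -9.049 kN.
ΣF_x = 0: no horizontal applied forces, so L_x = 0.

L_x = 0, L_y = -9.049 kN, R_y = 48.18 kN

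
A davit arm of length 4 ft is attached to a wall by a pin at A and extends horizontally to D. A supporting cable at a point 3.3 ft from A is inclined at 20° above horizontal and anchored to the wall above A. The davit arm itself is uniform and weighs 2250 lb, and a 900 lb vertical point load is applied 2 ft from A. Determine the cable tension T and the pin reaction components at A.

T = 5582 lb, A_x = 5245 lb, A_y = 1241 lb

ΣM about A: T·sin20°·3.3 − 2250·2 − 900·2 = 0 → T = 6300/(3.3·0.34202) = 5581.81 ≈ 5582 lb.
ΣF_x = 0: A_x − T·cos20° = 0 → A_x = 5581.81 × 0.939693 = 5245 lb.
ΣF_y = 0: A_y + T·sin20° − 2250 − 900 = 0 → A_y = 3150 − 5581.81 × 0.34202 = 1241 lb.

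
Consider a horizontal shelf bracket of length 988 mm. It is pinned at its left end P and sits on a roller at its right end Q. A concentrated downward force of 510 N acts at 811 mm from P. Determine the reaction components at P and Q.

Moments about P: Q_y·988 − 510·811 = 0 → Q_y = 413610/988 = 418.634 ≈ 418.6 N.
ΣF_y = 0: P_y + 418.634 − 510 = 0 → P_y = 91.37 N.
ΣF_x = 0: no horizontal applied forces, so P_x = 0.

P_x = 0, P_y = 91.37 N, Q_y = 418.6 N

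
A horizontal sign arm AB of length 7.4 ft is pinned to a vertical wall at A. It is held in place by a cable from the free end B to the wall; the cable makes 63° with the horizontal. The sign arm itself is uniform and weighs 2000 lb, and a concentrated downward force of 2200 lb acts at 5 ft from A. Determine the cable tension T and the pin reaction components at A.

T = 2791 lb, A_x = 1267 lb, A_y = 1714 lb

ΣM about A: T·sin63°·7.4 − 2000·3.7 − 2200·5 = 0 → T = 18400/(7.4·0.891007) = 2790.65 ≈ 2791 lb.
ΣF_x = 0: A_x − T·cos63° = 0 → A_x = 2790.65 × 0.45399 = 1267 lb.
ΣF_y = 0: A_y + T·sin63° − 2000 − 2200 = 0 → A_y = 4200 − 2790.65 × 0.891007 = 1714 lb.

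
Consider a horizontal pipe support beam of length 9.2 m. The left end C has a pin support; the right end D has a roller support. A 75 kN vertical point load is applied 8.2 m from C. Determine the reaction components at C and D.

C_x = 0, C_y = 8.152 kN, D_y = 66.85 kN

ΣM about C: D_y·9.2 − 75·8.2 = 0 → D_y = 615/9.2 = 66.8478 ≈ 66.85 kN.
ΣF_y = 0: C_y + 66.8478 − 75 = 0 → C_y = 8.152 kN.
ΣF_x = 0: no horizontal applied forces, so C_x = 0.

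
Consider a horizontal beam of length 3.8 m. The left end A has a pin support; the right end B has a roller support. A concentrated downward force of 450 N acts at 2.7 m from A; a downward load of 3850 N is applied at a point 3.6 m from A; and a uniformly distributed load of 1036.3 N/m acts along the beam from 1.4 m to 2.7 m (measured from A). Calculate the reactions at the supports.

A_x = 0, A_y = 953.3 N, B_y = 4694 N

Resultant of the distributed load: 1036.3 × 1.3 = 1347.19 N at 2.05 m from A.
Moments about A: B_y·3.8 − 450·2.7 − 3850·3.6 − (1036.3·1.3)·2.05 = 0 → B_y = 17836.7395/3.8 = 4693.88 ≈ 4694 N.
ΣF_y = 0: A_y + 4693.88 − 450 − 3850 − 1036.3·1.3 = 0 → A_y = 953.3 N.
ΣF_x = 0: no horizontal applied forces, so A_x = 0.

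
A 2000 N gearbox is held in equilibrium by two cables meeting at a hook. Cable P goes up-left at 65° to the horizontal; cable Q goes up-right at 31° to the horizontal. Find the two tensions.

T_P = 1724 N, T_Q = 849.9 N

ΣF_x = 0: −T_P·cos65° + T_Q·cos31° = 0 → T_Q = 0.493041·T_P.
ΣF_y = 0: T_P·sin65° + T_Q·sin31° = 2000.
Substitute: T_P·(0.906308 + 0.493041·0.515038) = 2000 → T_P = 1723.78 ≈ 1724 N.
Then T_Q = 0.493041 × 1723.78 = 849.9 N.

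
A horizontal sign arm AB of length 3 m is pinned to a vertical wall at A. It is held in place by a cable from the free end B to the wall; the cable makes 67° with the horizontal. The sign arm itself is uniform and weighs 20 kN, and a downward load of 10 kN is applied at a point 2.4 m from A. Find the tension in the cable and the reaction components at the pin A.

T = 19.55 kN, A_x = 7.641 kN, A_y = 12.00 kN

ΣM about A: T·sin67°·3 − 20·1.5 − 10·2.4 = 0 → T = 54/(3·0.920505) = 19.5545 ≈ 19.55 kN.
ΣF_x = 0: A_x − T·cos67° = 0 → A_x = 19.5545 × 0.390731 = 7.641 kN.
ΣF_y = 0: A_y + T·sin67° − 20 − 10 = 0 → A_y = 30 − 19.5545 × 0.920505 = 12.00 kN.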